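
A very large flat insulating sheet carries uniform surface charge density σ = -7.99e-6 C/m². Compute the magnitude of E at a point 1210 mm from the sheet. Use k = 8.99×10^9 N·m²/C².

E = 4.51e5 N/C

By planar symmetry E is perpendicular to the sheet and uniform; use a Gaussian pillbox with flat faces of area A on each side of the sheet.
Only the two end caps contribute flux: Φ = 2EA. With Q_enc = σA, Gauss's law gives E = |σ|/(2ε₀).
E = 2πk|σ| = 2π(8.99×10^9)(7.99e-6) = 4.51×10^5 N/C.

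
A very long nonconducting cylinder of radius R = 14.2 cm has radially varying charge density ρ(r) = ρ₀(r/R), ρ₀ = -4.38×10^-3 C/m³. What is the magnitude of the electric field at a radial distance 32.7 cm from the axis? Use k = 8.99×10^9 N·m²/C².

Choose a coaxial cylinder of radius r = 32.7 cm (arbitrary length L) as the Gaussian surface (r > R, full charge per length enclosed).
λ_enc = 2π ∫₀^R ρ₀(r'/R)^1 r' dr' = 2πρ₀R²/3 = -1.85×10^-4 C/m.
Since E is radial and uniform over the curved surface, Φ = E·2πrL = Q_enc/ε₀ = λ_enc L/ε₀.
E = 2k|λ_enc|/r = 2(8.99×10^9)(1.85×10^-4)/(0.327) = 1.02e7 N/C.

1.02e7 V/m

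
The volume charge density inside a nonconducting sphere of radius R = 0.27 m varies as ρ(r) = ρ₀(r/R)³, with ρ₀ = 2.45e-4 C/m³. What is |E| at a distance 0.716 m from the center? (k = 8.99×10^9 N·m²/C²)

|E| = 1.77×10^5 V/m

Symmetry ⇒ E = E(r) r̂. Gaussian sphere of radius r = 0.716 m (r > R, all charge enclosed).
Q_enc = 4π ∫₀^R ρ₀(r'/R)^3 r'² dr' = 4πρ₀R³/6 = 1.01×10^-5 C.
Since E is radial and uniform over the Gaussian sphere, Φ = E·4πr² = Q_enc/ε₀.
E = k|Q_enc|/r² = (8.99×10^9)(1.01e-5)/(0.716)² = 1.77×10^5 N/C.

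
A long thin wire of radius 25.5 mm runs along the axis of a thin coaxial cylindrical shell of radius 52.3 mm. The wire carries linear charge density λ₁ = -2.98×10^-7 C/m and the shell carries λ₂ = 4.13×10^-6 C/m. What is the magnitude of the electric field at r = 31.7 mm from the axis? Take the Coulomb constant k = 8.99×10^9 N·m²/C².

Coaxial Gaussian cylinder, radius r = 31.7 mm, length L (between the conductors, 25.5 mm < r < 52.3 mm).
The shell at 52.3 mm lies outside the Gaussian surface, so λ_enc = λ₁ = -2.98×10^-7 C/m.
By Gauss's law (flux through the curved wall only), E·2πrL = λ_enc L/ε₀.
E = 2k|λ_enc|/r = 2(8.99×10^9)(2.98e-7)/(0.0317) = 1.69×10^5 N/C.

1.69×10^5 N/C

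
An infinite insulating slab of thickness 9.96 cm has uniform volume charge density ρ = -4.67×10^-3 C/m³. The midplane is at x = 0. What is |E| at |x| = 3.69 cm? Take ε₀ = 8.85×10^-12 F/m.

1.95×10^7 V/m

By symmetry E is perpendicular to the slab. A Gaussian pillbox from −3.69 cm to +3.69 cm (face area A) lies entirely within the slab.
Q_enc = ρ·(2x)·A and flux = 2EA, so 2EA = 2ρxA/ε₀ ⇒ E = |ρ|x/ε₀.
E = (4.67×10^-3)(0.0369)/(8.85×10^-12) = 1.95e7 N/C.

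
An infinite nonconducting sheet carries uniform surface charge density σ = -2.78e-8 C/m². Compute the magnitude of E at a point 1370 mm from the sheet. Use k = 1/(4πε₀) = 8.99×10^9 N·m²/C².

By planar symmetry E is perpendicular to the sheet and uniform; use a Gaussian pillbox with flat faces of area A on each side of the sheet.
Only the two end caps contribute flux: Φ = 2EA. With Q_enc = σA, Gauss's law gives E = |σ|/(2ε₀).
E = 2πk|σ| = 2π(8.99×10^9)(2.78e-8) = 1.57e3 N/C.

|E| = 1.57e3 N/C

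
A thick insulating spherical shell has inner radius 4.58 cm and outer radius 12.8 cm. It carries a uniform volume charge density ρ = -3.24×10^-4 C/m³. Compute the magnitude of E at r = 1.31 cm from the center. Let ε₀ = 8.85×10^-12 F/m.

E = 0

Take a concentric spherical Gaussian surface of radius r = 1.31 cm (r < 4.58 cm, inside the empty cavity).
No charge is enclosed, so by Gauss's law E·4πr² = 0 ⇒ E = 0.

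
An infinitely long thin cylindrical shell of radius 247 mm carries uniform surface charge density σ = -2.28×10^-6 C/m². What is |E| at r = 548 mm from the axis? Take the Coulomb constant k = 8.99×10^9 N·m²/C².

Coaxial Gaussian cylinder, radius r = 548 mm, length L (r > 247 mm).
The whole shell is enclosed: λ_enc = σ·2πR = (-2.28×10^-6)·2π·(0.247) = -3.538×10^-6 C/m.
Applying ∮E·dA = Q_enc/ε₀ with the end caps contributing no flux:
E = 2k|λ_enc|/r = 2(8.99×10^9)(3.538e-6)/(0.548) = 1.16e5 N/C.

1.16×10^5 V/m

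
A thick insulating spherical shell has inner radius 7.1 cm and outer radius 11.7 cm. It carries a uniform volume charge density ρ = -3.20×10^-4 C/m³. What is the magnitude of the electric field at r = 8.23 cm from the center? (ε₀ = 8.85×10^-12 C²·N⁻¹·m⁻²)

Take a concentric spherical Gaussian surface of radius r = 8.23 cm (within the shell material, 7.1 cm < r < 11.7 cm).
Only the shell between 7.1 cm and r is enclosed: Q_enc = ρ·(4π/3)(r³ − a³) = (-3.20×10^-4)·(4π/3)·((0.0823)³ − (0.071)³) = -2.675×10^-7 C.
Since E is radial and uniform over the Gaussian sphere, Φ = E·4πr² = Q_enc/ε₀.
E = |Q_enc|/(4πε₀r²) = (2.675e-7)/(4π·8.85×10^-12·(0.0823)²) = 3.55×10^5 N/C.

|E| ≈ 3.55e5 N/C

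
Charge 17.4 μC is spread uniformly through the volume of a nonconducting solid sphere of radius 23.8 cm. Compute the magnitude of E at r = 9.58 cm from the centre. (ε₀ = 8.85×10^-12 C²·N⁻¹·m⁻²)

Use a concentric Gaussian sphere at r = 9.58 cm (r < R).
Only the charge within r is enclosed: Q_enc = Q·(r/R)³ = (17.4 μC)·(9.58 cm/23.8 cm)³ = 1.135×10^-6 C.
Since E is radial and uniform over the Gaussian sphere, Φ = E·4πr² = Q_enc/ε₀.
E = |Q_enc|/(4πε₀r²) = (1.135×10^-6)/(4π·8.85×10^-12·(0.0958)²) = 1.11×10^6 N/C.

|E| = 1.11×10^6 V/m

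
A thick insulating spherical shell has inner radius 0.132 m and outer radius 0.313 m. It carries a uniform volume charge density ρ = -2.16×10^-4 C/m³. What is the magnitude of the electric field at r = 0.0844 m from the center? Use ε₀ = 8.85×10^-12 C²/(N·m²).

|E| = 0 N/C

Take a concentric spherical Gaussian surface of radius r = 0.0844 m (r < 0.132 m, inside the empty cavity).
No charge is enclosed, so by Gauss's law E·4πr² = 0 ⇒ E = 0.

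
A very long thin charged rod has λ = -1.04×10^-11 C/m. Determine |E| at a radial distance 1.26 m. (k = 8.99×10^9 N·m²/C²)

|E| = 0.148 N/C

Choose a coaxial cylinder of radius r = 1.26 m (arbitrary length L) as the Gaussian surface.
Q_enc = λL, so λ_enc = -1.04e-11 C/m.
By Gauss's law (flux through the curved wall only), E·2πrL = λ_enc L/ε₀.
E = 2k|λ_enc|/r = 2(8.99×10^9)(1.04×10^-11)/(1.26) = 0.148 N/C.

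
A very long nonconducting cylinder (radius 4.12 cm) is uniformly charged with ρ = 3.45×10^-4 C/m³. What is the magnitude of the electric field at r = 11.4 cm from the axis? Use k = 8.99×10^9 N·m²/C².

Take a coaxial cylindrical Gaussian surface of radius r = 11.4 cm and length L (r > 4.12 cm, full cross-section enclosed).
λ_enc = ρ·πR² = (3.45e-4)π(0.0412)² = 1.84×10^-6 C/m.
By Gauss's law (flux through the curved wall only), E·2πrL = λ_enc L/ε₀.
E = 2k|λ_enc|/r = 2(8.99×10^9)(1.84×10^-6)/(0.114) = 2.90×10^5 N/C.

|E| = 2.90×10^5 V/m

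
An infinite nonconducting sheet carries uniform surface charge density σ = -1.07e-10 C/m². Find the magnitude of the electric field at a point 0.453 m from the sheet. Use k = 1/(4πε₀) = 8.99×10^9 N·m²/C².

E ≈ 6.04 N/C

The symmetry is planar: E is normal to the sheet and the same magnitude on both sides. Take a pillbox straddling the sheet with end-cap area A.
Only the two end caps contribute flux: Φ = 2EA. With Q_enc = σA, Gauss's law gives E = |σ|/(2ε₀).
E = 2πk|σ| = 2π(8.99×10^9)(1.07×10^-10) = 6.04 N/C.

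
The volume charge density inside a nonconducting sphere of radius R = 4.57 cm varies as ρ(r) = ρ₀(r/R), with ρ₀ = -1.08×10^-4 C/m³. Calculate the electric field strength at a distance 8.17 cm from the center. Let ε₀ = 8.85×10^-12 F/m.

By spherical symmetry E is radial; choose a Gaussian sphere of radius r = 8.17 cm (r > R, all charge enclosed).
Q_enc = 4π ∫₀^R ρ₀(r'/R)^1 r'² dr' = 4πρ₀R³/4 = -3.238×10^-8 C.
Since E is radial and uniform over the Gaussian sphere, Φ = E·4πr² = Q_enc/ε₀.
E = |Q_enc|/(4πε₀r²) = (3.238e-8)/(4π·8.85×10^-12·(0.0817)²) = 4.36×10^4 N/C.

|E| ≈ 4.36×10^4 V/m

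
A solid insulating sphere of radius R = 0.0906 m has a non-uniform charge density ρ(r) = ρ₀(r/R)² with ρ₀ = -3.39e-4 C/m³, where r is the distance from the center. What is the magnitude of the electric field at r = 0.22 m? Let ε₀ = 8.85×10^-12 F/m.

|E| = 1.18×10^5 N/C

Symmetry ⇒ E = E(r) r̂. Gaussian sphere of radius r = 0.22 m (r > R, all charge enclosed).
Q_enc = 4π ∫₀^R ρ₀(r'/R)^2 r'² dr' = 4πρ₀R³/5 = -6.336×10^-7 C.
By Gauss's law, ∮E·dA = E·4πr² = Q_enc/ε₀.
E = |Q_enc|/(4πε₀r²) = (6.336×10^-7)/(4π·8.85×10^-12·(0.22)²) = 1.18e5 N/C.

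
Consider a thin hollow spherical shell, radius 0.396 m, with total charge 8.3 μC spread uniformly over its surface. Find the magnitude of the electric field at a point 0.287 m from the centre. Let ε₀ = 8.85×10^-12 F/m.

Use a concentric Gaussian sphere at r = 0.287 m (inside the shell, r < 0.396 m).
All the charge is outside the Gaussian surface: Q_enc = 0, hence E = 0 everywhere inside the shell.

|E| = 0 N/C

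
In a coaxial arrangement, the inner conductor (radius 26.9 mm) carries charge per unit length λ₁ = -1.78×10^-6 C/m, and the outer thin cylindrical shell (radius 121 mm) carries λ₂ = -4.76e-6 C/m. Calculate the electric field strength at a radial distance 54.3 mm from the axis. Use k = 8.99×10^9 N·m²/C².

|E| ≈ 5.89×10^5 N/C

Coaxial Gaussian cylinder, radius r = 54.3 mm, length L (between the conductors, 26.9 mm < r < 121 mm).
Only the inner wire is enclosed; the outer shell contributes nothing inside itself. λ_enc = λ₁ = -1.78×10^-6 C/m.
Gauss's law: E·2πrL = λ_enc L/ε₀.
E = 2k|λ_enc|/r = 2(8.99×10^9)(1.78×10^-6)/(0.0543) = 5.89×10^5 N/C.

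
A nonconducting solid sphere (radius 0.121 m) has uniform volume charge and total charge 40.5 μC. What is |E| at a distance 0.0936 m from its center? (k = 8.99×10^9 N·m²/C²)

Symmetry ⇒ E = E(r) r̂. Gaussian sphere of radius r = 0.0936 m (r < R).
For a uniform sphere the enclosed fraction is (r/R)³, so Q_enc = (40.5 μC)(0.0936/0.121)³ = 1.875e-5 C.
Since E is radial and uniform over the Gaussian sphere, Φ = E·4πr² = Q_enc/ε₀.
E = k|Q_enc|/r² = (8.99×10^9)(1.875×10^-5)/(0.0936)² = 1.92e7 N/C.

1.92×10^7 N/C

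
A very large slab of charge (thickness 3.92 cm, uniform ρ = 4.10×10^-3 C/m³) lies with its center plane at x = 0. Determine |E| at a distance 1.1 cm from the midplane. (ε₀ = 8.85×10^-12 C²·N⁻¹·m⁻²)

5.10e6 N/C

By symmetry E is perpendicular to the slab. A Gaussian pillbox from −1.1 cm to +1.1 cm (face area A) lies entirely within the slab.
Q_enc = ρ·(2x)·A and flux = 2EA, so 2EA = 2ρxA/ε₀ ⇒ E = |ρ|x/ε₀.
E = (4.10×10^-3)(0.011)/(8.85×10^-12) = 5.10×10^6 N/C.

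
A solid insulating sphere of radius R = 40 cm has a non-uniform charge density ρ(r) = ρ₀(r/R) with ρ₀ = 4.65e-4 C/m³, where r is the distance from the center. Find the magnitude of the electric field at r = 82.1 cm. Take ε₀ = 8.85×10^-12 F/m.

Symmetry ⇒ E = E(r) r̂. Gaussian sphere of radius r = 82.1 cm (r > R, all charge enclosed).
Q_enc = 4π ∫₀^R ρ₀(r'/R)^1 r'² dr' = 4πρ₀R³/4 = 9.349e-5 C.
Applying ∮E·dA = Q_enc/ε₀ with Φ = E(4πr²):
E = |Q_enc|/(4πε₀r²) = (9.349×10^-5)/(4π·8.85×10^-12·(0.821)²) = 1.25e6 N/C.

|E| ≈ 1.25e6 N/C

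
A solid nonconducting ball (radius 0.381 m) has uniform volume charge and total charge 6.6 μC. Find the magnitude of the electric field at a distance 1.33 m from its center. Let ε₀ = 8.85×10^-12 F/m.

|E| ≈ 3.35×10^4 V/m

Symmetry ⇒ E = E(r) r̂. Gaussian sphere of radius r = 1.33 m (r > R, so the entire charge is enclosed).
Q_enc = 6.6 μC = 6.60e-6 C.
Applying ∮E·dA = Q_enc/ε₀ with Φ = E(4πr²):
E = |Q_enc|/(4πε₀r²) = (6.60×10^-6)/(4π·8.85×10^-12·(1.33)²) = 3.35×10^4 N/C.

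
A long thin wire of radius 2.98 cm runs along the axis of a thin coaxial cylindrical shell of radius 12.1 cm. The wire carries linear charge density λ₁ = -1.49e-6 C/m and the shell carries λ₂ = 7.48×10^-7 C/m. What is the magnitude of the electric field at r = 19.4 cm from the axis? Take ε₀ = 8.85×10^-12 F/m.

By cylindrical symmetry E is radial; use a coaxial Gaussian cylinder of radius 19.4 cm and length L (r > 12.1 cm, enclosing both).
λ_enc = λ₁ + λ₂ = (-1.49×10^-6) + (7.48×10^-7) = -7.42×10^-7 C/m.
Gauss's law: E·2πrL = λ_enc L/ε₀.
E = |λ_enc|/(2πε₀r) = (7.42×10^-7)/(2π·8.85×10^-12·0.194) = 6.88×10^4 N/C.

6.88×10^4 V/m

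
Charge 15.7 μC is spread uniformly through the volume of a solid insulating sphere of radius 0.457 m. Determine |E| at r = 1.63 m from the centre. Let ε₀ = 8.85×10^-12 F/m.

Take a concentric spherical Gaussian surface of radius r = 1.63 m (r > R, so the entire charge is enclosed).
Q_enc = 15.7 μC = 1.57×10^-5 C.
Applying ∮E·dA = Q_enc/ε₀ with Φ = E(4πr²):
E = |Q_enc|/(4πε₀r²) = (1.57×10^-5)/(4π·8.85×10^-12·(1.63)²) = 5.31e4 N/C.

E ≈ 5.31×10^4 N/C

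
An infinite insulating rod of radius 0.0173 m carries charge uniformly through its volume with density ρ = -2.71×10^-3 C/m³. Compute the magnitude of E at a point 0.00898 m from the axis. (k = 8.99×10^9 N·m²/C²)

E = 1.37×10^6 V/m

Choose a coaxial cylinder of radius r = 0.00898 m (arbitrary length L) as the Gaussian surface (r < R).
Enclosed charge per unit length: λ_enc = ρ·πr² = (-2.71×10^-3)π(0.00898)² = -6.865×10^-7 C/m.
Gauss's law: E·2πrL = λ_enc L/ε₀.
E = 2k|λ_enc|/r = 2(8.99×10^9)(6.865×10^-7)/(0.00898) = 1.37×10^6 N/C.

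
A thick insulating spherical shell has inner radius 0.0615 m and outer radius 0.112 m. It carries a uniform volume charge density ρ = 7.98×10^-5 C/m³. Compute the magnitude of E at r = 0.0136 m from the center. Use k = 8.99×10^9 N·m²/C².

By spherical symmetry E is radial; choose a Gaussian sphere of radius r = 0.0136 m (r < 0.0615 m, inside the empty cavity).
No charge is enclosed, so by Gauss's law E·4πr² = 0 ⇒ E = 0.

|E| = 0 N/C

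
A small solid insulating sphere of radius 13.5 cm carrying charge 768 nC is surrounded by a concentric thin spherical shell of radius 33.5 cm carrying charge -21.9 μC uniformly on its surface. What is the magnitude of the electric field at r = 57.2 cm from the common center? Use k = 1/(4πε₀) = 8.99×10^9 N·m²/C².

|E| = 5.81e5 V/m

Use a concentric Gaussian sphere at r = 57.2 cm (r > 33.5 cm, enclosing both).
Q_enc = (768 nC) + (-21.9 μC) = -2.113e-5 C.
Applying ∮E·dA = Q_enc/ε₀ with Φ = E(4πr²):
E = k|Q_enc|/r² = (8.99×10^9)(2.113×10^-5)/(0.572)² = 5.81e5 N/C.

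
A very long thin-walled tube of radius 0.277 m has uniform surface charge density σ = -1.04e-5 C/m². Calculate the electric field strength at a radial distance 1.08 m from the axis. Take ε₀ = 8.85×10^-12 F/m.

Take a coaxial cylindrical Gaussian surface of radius r = 1.08 m and length L (r > 0.277 m).
The whole shell is enclosed: λ_enc = σ·2πR = (-1.04e-5)·2π·(0.277) = -1.81e-5 C/m.
By Gauss's law (flux through the curved wall only), E·2πrL = λ_enc L/ε₀.
E = |λ_enc|/(2πε₀r) = (1.81e-5)/(2π·8.85×10^-12·1.08) = 3.01e5 N/C.

3.01×10^5 V/m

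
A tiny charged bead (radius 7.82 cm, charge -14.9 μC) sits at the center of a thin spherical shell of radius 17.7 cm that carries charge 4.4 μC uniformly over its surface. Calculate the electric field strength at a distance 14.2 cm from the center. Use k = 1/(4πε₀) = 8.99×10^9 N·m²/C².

Take a concentric spherical Gaussian surface of radius r = 14.2 cm (between the bodies, 7.82 cm < r < 17.7 cm).
The shell at 17.7 cm lies outside the Gaussian surface, so Q_enc = -14.9 μC = -1.49×10^-5 C.
Gauss's law: E·4πr² = Q_enc/ε₀.
E = k|Q_enc|/r² = (8.99×10^9)(1.49×10^-5)/(0.142)² = 6.64×10^6 N/C.

|E| ≈ 6.64×10^6 V/m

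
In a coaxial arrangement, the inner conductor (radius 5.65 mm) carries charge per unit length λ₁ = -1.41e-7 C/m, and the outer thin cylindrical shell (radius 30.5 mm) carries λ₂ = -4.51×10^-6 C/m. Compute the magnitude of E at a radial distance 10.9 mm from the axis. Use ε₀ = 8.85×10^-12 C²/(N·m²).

By cylindrical symmetry E is radial; use a coaxial Gaussian cylinder of radius 10.9 mm and length L (between the conductors, 5.65 mm < r < 30.5 mm).
The shell at 30.5 mm lies outside the Gaussian surface, so λ_enc = λ₁ = -1.41e-7 C/m.
Gauss's law: E·2πrL = λ_enc L/ε₀.
E = |λ_enc|/(2πε₀r) = (1.41×10^-7)/(2π·8.85×10^-12·0.0109) = 2.33×10^5 N/C.

E = 2.33e5 V/m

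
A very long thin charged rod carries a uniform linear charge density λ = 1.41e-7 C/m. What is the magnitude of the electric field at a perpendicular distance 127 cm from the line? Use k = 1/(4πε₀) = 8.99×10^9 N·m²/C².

|E| ≈ 2.00×10^3 N/C

Choose a coaxial cylinder of radius r = 127 cm (arbitrary length L) as the Gaussian surface.
Q_enc = λL, so λ_enc = 1.41×10^-7 C/m.
Since E is radial and uniform over the curved surface, Φ = E·2πrL = Q_enc/ε₀ = λ_enc L/ε₀.
E = 2k|λ_enc|/r = 2(8.99×10^9)(1.41×10^-7)/(1.27) = 2.00e3 N/C.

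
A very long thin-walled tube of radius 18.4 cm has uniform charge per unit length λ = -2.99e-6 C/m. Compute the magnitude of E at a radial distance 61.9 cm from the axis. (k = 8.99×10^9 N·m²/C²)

|E| = 8.69×10^4 V/m

Take a coaxial cylindrical Gaussian surface of radius r = 61.9 cm and length L (r > 18.4 cm).
The full line charge is enclosed: λ_enc = -2.99×10^-6 C/m.
By Gauss's law (flux through the curved wall only), E·2πrL = λ_enc L/ε₀.
E = 2k|λ_enc|/r = 2(8.99×10^9)(2.99×10^-6)/(0.619) = 8.69e4 N/C.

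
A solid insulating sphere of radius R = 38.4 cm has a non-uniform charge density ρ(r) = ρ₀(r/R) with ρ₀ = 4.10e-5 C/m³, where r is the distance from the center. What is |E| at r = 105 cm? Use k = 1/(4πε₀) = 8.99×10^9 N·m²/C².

|E| = 5.95e4 N/C

Take a concentric spherical Gaussian surface of radius r = 105 cm (r > R, all charge enclosed).
Q_enc = 4π ∫₀^R ρ₀(r'/R)^1 r'² dr' = 4πρ₀R³/4 = 7.293e-6 C.
Since E is radial and uniform over the Gaussian sphere, Φ = E·4πr² = Q_enc/ε₀.
E = k|Q_enc|/r² = (8.99×10^9)(7.293×10^-6)/(1.05)² = 5.95×10^4 N/C.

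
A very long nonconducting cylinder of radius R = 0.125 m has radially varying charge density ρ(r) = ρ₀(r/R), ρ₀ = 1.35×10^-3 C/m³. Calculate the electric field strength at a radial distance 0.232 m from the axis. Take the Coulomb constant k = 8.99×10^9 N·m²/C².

Choose a coaxial cylinder of radius r = 0.232 m (arbitrary length L) as the Gaussian surface (r > R, full charge per length enclosed).
λ_enc = 2π ∫₀^R ρ₀(r'/R)^1 r' dr' = 2πρ₀R²/3 = 4.418e-5 C/m.
Applying ∮E·dA = Q_enc/ε₀ with the end caps contributing no flux:
E = 2k|λ_enc|/r = 2(8.99×10^9)(4.418×10^-5)/(0.232) = 3.42e6 N/C.

E = 3.42×10^6 V/m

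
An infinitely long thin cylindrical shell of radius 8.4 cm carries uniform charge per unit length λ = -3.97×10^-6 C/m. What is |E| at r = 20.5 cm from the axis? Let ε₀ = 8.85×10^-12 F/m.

E = 3.48×10^5 N/C

Coaxial Gaussian cylinder, radius r = 20.5 cm, length L (r > 8.4 cm).
The full line charge is enclosed: λ_enc = -3.97×10^-6 C/m.
Since E is radial and uniform over the curved surface, Φ = E·2πrL = Q_enc/ε₀ = λ_enc L/ε₀.
E = |λ_enc|/(2πε₀r) = (3.97e-6)/(2π·8.85×10^-12·0.205) = 3.48×10^5 N/C.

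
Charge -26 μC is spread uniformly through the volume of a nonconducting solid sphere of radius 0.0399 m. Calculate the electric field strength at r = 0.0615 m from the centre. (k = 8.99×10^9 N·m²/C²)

Use a concentric Gaussian sphere at r = 0.0615 m (r > R, so the entire charge is enclosed).
Q_enc = -26 μC = -2.60×10^-5 C.
Applying ∮E·dA = Q_enc/ε₀ with Φ = E(4πr²):
E = k|Q_enc|/r² = (8.99×10^9)(2.60e-5)/(0.0615)² = 6.18×10^7 N/C.

E ≈ 6.18×10^7 N/C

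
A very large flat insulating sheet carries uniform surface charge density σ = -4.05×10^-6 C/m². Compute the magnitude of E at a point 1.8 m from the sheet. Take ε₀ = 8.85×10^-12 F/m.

E = 2.29×10^5 N/C

The symmetry is planar: E is normal to the sheet and the same magnitude on both sides. Take a pillbox straddling the sheet with end-cap area A.
Only the two end caps contribute flux: Φ = 2EA. With Q_enc = σA, Gauss's law gives E = |σ|/(2ε₀).
E = |σ|/(2ε₀) = (4.05e-6)/(2·8.85×10^-12) = 2.29×10^5 N/C.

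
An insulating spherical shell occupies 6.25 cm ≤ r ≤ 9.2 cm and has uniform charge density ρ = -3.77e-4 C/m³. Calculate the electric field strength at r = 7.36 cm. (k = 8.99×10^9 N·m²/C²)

Symmetry ⇒ E = E(r) r̂. Gaussian sphere of radius r = 7.36 cm (within the shell material, 6.25 cm < r < 9.2 cm).
Enclosed charge is the volume from a to r: Q_enc = (4π/3)ρ(r³ − a³) = -2.441×10^-7 C.
By Gauss's law, ∮E·dA = E·4πr² = Q_enc/ε₀.
E = k|Q_enc|/r² = (8.99×10^9)(2.441e-7)/(0.0736)² = 4.05e5 N/C.

E ≈ 4.05e5 N/C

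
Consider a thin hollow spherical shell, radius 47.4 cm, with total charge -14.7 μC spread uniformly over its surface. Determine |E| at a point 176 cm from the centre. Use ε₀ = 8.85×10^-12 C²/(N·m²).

Symmetry ⇒ E = E(r) r̂. Gaussian sphere of radius r = 176 cm (r > 47.4 cm).
The entire shell is enclosed: Q_enc = -1.47×10^-5 C.
Gauss's law: E·4πr² = Q_enc/ε₀.
E = |Q_enc|/(4πε₀r²) = (1.47e-5)/(4π·8.85×10^-12·(1.76)²) = 4.27×10^4 N/C.

E ≈ 4.27×10^4 N/C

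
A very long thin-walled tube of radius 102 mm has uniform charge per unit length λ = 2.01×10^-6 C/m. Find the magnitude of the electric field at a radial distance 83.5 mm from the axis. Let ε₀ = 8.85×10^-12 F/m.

E = 0

Take a coaxial cylindrical Gaussian surface of radius r = 83.5 mm and length L (r < 102 mm, inside the shell).
No charge is enclosed, so Gauss's law gives E·2πrL = 0 ⇒ E = 0.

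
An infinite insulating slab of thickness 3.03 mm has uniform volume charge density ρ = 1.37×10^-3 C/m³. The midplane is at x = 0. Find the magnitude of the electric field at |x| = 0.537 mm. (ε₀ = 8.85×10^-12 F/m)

By symmetry E is perpendicular to the slab. A Gaussian pillbox from −0.537 mm to +0.537 mm (face area A) lies entirely within the slab.
Q_enc = ρ·(2x)·A and flux = 2EA, so 2EA = 2ρxA/ε₀ ⇒ E = |ρ|x/ε₀.
E = (1.37e-3)(0.000537)/(8.85×10^-12) = 8.31×10^4 N/C.

E = 8.31×10^4 N/C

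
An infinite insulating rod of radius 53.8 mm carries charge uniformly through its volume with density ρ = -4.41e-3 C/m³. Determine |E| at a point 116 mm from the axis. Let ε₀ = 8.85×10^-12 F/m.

|E| ≈ 6.22×10^6 N/C

Coaxial Gaussian cylinder, radius r = 116 mm, length L (r > 53.8 mm, full cross-section enclosed).
λ_enc = ρ·πR² = (-4.41×10^-3)π(0.0538)² = -4.01×10^-5 C/m.
By Gauss's law (flux through the curved wall only), E·2πrL = λ_enc L/ε₀.
E = |λ_enc|/(2πε₀r) = (4.01×10^-5)/(2π·8.85×10^-12·0.116) = 6.22×10^6 N/C.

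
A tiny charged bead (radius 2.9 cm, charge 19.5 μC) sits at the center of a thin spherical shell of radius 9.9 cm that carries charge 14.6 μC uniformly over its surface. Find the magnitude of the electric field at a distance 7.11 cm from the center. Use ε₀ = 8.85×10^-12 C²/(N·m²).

E ≈ 3.47×10^7 N/C

By spherical symmetry E is radial; choose a Gaussian sphere of radius r = 7.11 cm (between the bodies, 2.9 cm < r < 9.9 cm).
Only the inner charge is enclosed; the outer shell contributes nothing inside itself. Q_enc = 19.5 μC = 1.95×10^-5 C.
Gauss's law: E·4πr² = Q_enc/ε₀.
E = |Q_enc|/(4πε₀r²) = (1.95e-5)/(4π·8.85×10^-12·(0.0711)²) = 3.47×10^7 N/C.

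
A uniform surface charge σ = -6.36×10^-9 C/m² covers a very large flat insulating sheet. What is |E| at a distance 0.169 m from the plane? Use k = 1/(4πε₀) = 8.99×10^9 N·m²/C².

|E| ≈ 359 N/C

Choose a cylindrical pillbox piercing the sheet, end faces (area A) parallel to it.
Flux Φ = 2EA and Q_enc = σA, so 2EA = σA/ε₀ ⇒ E = |σ|/(2ε₀), independent of distance.
E = 2πk|σ| = 2π(8.99×10^9)(6.36e-9) = 359 N/C.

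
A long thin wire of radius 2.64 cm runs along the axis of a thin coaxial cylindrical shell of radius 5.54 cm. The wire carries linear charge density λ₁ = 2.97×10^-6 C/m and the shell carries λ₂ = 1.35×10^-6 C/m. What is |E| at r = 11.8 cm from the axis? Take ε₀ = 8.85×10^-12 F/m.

Take a coaxial cylindrical Gaussian surface of radius r = 11.8 cm and length L (r > 5.54 cm, enclosing both).
λ_enc = λ₁ + λ₂ = (2.97×10^-6) + (1.35×10^-6) = 4.32e-6 C/m.
By Gauss's law (flux through the curved wall only), E·2πrL = λ_enc L/ε₀.
E = |λ_enc|/(2πε₀r) = (4.32e-6)/(2π·8.85×10^-12·0.118) = 6.58e5 N/C.

|E| ≈ 6.58×10^5 N/C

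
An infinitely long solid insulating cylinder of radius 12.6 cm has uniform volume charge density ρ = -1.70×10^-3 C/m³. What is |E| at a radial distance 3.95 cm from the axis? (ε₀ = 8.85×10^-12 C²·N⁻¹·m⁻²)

|E| ≈ 3.79×10^6 V/m

By cylindrical symmetry E is radial; use a coaxial Gaussian cylinder of radius 3.95 cm and length L (r < R).
Charge inside radius r per length L is ρ·πr²·L, so λ_enc = ρπr² = -8.333e-6 C/m.
By Gauss's law (flux through the curved wall only), E·2πrL = λ_enc L/ε₀.
E = |λ_enc|/(2πε₀r) = (8.333×10^-6)/(2π·8.85×10^-12·0.0395) = 3.79×10^6 N/C.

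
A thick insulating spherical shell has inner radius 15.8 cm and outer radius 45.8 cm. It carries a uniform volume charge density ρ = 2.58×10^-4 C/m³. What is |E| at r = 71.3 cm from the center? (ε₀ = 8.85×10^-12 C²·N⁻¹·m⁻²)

Use a concentric Gaussian sphere at r = 71.3 cm (r > 45.8 cm, enclosing the whole shell).
Q_enc = ρ·(4π/3)(b³ − a³) = (2.58×10^-4)·(4π/3)·((0.458)³ − (0.158)³) = 9.956×10^-5 C.
Gauss's law: E·4πr² = Q_enc/ε₀.
E = |Q_enc|/(4πε₀r²) = (9.956e-5)/(4π·8.85×10^-12·(0.713)²) = 1.76×10^6 N/C.

|E| ≈ 1.76×10^6 V/m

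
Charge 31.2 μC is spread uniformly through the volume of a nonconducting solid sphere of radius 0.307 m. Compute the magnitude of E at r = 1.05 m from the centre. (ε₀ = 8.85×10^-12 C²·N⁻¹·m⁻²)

Symmetry ⇒ E = E(r) r̂. Gaussian sphere of radius r = 1.05 m (r > R, so the entire charge is enclosed).
Q_enc = 31.2 μC = 3.12e-5 C.
Gauss's law: E·4πr² = Q_enc/ε₀.
E = |Q_enc|/(4πε₀r²) = (3.12e-5)/(4π·8.85×10^-12·(1.05)²) = 2.54×10^5 N/C.

|E| ≈ 2.54×10^5 N/C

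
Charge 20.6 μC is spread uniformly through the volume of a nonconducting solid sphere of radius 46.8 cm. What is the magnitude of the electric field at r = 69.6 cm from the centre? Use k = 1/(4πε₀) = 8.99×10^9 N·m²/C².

Use a concentric Gaussian sphere at r = 69.6 cm (r > R, so the entire charge is enclosed).
Q_enc = 20.6 μC = 2.06×10^-5 C.
Applying ∮E·dA = Q_enc/ε₀ with Φ = E(4πr²):
E = k|Q_enc|/r² = (8.99×10^9)(2.06×10^-5)/(0.696)² = 3.82×10^5 N/C.

E ≈ 3.82e5 N/C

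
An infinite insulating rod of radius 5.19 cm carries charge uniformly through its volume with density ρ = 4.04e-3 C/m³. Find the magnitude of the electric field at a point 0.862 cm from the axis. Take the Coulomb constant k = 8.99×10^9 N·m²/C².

Take a coaxial cylindrical Gaussian surface of radius r = 0.862 cm and length L (r < R).
Enclosed charge per unit length: λ_enc = ρ·πr² = (4.04e-3)π(0.00862)² = 9.431e-7 C/m.
By Gauss's law (flux through the curved wall only), E·2πrL = λ_enc L/ε₀.
E = 2k|λ_enc|/r = 2(8.99×10^9)(9.431×10^-7)/(0.00862) = 1.97e6 N/C.

|E| ≈ 1.97e6 N/C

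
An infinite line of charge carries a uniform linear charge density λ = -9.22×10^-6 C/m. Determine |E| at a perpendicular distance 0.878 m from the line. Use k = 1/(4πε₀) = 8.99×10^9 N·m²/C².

E ≈ 1.89e5 V/m

By cylindrical symmetry E is radial; use a coaxial Gaussian cylinder of radius 0.878 m and length L.
Q_enc = λL, so λ_enc = -9.22e-6 C/m.
Gauss's law: E·2πrL = λ_enc L/ε₀.
E = 2k|λ_enc|/r = 2(8.99×10^9)(9.22e-6)/(0.878) = 1.89×10^5 N/C.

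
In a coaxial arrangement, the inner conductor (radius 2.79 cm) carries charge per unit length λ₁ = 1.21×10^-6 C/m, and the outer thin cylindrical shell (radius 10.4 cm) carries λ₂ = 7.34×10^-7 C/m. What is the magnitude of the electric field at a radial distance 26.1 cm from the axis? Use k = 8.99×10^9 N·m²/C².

E = 1.34×10^5 N/C

Take a coaxial cylindrical Gaussian surface of radius r = 26.1 cm and length L (r > 10.4 cm, enclosing both).
λ_enc = λ₁ + λ₂ = (1.21×10^-6) + (7.34×10^-7) = 1.944e-6 C/m.
By Gauss's law (flux through the curved wall only), E·2πrL = λ_enc L/ε₀.
E = 2k|λ_enc|/r = 2(8.99×10^9)(1.944×10^-6)/(0.261) = 1.34×10^5 N/C.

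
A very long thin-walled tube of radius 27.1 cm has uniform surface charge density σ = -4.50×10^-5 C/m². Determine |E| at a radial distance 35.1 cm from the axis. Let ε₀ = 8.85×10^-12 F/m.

Coaxial Gaussian cylinder, radius r = 35.1 cm, length L (r > 27.1 cm).
The whole shell is enclosed: λ_enc = σ·2πR = (-4.50×10^-5)·2π·(0.271) = -7.662×10^-5 C/m.
Gauss's law: E·2πrL = λ_enc L/ε₀.
E = |λ_enc|/(2πε₀r) = (7.662e-5)/(2π·8.85×10^-12·0.351) = 3.93e6 N/C.

|E| = 3.93e6 V/m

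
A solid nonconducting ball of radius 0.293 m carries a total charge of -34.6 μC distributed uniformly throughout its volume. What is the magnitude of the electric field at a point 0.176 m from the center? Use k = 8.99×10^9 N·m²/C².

Take a concentric spherical Gaussian surface of radius r = 0.176 m (r < R).
For a uniform sphere the enclosed fraction is (r/R)³, so Q_enc = (-34.6 μC)(0.176/0.293)³ = -7.499×10^-6 C.
Since E is radial and uniform over the Gaussian sphere, Φ = E·4πr² = Q_enc/ε₀.
E = k|Q_enc|/r² = (8.99×10^9)(7.499×10^-6)/(0.176)² = 2.18e6 N/C.

2.18e6 V/m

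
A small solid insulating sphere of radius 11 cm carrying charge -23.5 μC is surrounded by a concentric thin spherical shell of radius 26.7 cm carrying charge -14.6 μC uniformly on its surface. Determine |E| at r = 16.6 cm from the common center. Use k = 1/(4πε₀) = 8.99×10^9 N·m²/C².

By spherical symmetry E is radial; choose a Gaussian sphere of radius r = 16.6 cm (between the bodies, 11 cm < r < 26.7 cm).
The shell at 26.7 cm lies outside the Gaussian surface, so Q_enc = -23.5 μC = -2.35×10^-5 C.
Applying ∮E·dA = Q_enc/ε₀ with Φ = E(4πr²):
E = k|Q_enc|/r² = (8.99×10^9)(2.35×10^-5)/(0.166)² = 7.67×10^6 N/C.

|E| = 7.67e6 V/m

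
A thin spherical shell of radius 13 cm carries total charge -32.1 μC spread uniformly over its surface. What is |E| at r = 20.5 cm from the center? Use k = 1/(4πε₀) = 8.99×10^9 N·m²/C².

E = 6.87e6 V/m

By spherical symmetry E is radial; choose a Gaussian sphere of radius r = 20.5 cm (r > 13 cm).
The entire shell is enclosed: Q_enc = -3.21×10^-5 C.
Since E is radial and uniform over the Gaussian sphere, Φ = E·4πr² = Q_enc/ε₀.
E = k|Q_enc|/r² = (8.99×10^9)(3.21×10^-5)/(0.205)² = 6.87×10^6 N/C.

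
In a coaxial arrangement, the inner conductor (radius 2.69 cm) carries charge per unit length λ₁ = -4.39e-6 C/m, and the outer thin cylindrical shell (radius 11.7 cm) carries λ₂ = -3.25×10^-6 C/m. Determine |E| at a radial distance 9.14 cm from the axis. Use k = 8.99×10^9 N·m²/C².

By cylindrical symmetry E is radial; use a coaxial Gaussian cylinder of radius 9.14 cm and length L (between the conductors, 2.69 cm < r < 11.7 cm).
Only the inner wire is enclosed; the outer shell contributes nothing inside itself. λ_enc = λ₁ = -4.39×10^-6 C/m.
Applying ∮E·dA = Q_enc/ε₀ with the end caps contributing no flux:
E = 2k|λ_enc|/r = 2(8.99×10^9)(4.39×10^-6)/(0.0914) = 8.64×10^5 N/C.

E = 8.64×10^5 N/C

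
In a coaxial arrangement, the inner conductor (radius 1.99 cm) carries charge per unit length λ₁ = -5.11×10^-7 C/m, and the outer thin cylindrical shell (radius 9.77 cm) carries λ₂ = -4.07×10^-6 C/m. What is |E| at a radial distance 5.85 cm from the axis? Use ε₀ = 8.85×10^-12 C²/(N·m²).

1.57×10^5 N/C

Coaxial Gaussian cylinder, radius r = 5.85 cm, length L (between the conductors, 1.99 cm < r < 9.77 cm).
The shell at 9.77 cm lies outside the Gaussian surface, so λ_enc = λ₁ = -5.11×10^-7 C/m.
Gauss's law: E·2πrL = λ_enc L/ε₀.
E = |λ_enc|/(2πε₀r) = (5.11×10^-7)/(2π·8.85×10^-12·0.0585) = 1.57×10^5 N/C.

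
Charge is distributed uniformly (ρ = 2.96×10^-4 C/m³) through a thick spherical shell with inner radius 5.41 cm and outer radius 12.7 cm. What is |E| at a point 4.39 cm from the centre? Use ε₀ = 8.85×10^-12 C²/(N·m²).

E = 0

By spherical symmetry E is radial; choose a Gaussian sphere of radius r = 4.39 cm (r < 5.41 cm, inside the empty cavity).
No charge is enclosed, so by Gauss's law E·4πr² = 0 ⇒ E = 0.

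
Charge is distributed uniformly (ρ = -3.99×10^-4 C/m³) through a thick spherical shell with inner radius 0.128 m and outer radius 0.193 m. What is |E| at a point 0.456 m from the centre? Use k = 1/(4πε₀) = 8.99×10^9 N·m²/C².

E = 3.68e5 N/C

Symmetry ⇒ E = E(r) r̂. Gaussian sphere of radius r = 0.456 m (r > 0.193 m, enclosing the whole shell).
Q_enc = ρ·(4π/3)(b³ − a³) = (-3.99×10^-4)·(4π/3)·((0.193)³ − (0.128)³) = -8.51×10^-6 C.
By Gauss's law, ∮E·dA = E·4πr² = Q_enc/ε₀.
E = k|Q_enc|/r² = (8.99×10^9)(8.51×10^-6)/(0.456)² = 3.68e5 N/C.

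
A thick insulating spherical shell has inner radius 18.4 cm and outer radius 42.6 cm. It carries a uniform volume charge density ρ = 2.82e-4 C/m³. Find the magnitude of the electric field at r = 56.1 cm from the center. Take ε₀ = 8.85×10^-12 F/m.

Symmetry ⇒ E = E(r) r̂. Gaussian sphere of radius r = 56.1 cm (r > 42.6 cm, enclosing the whole shell).
Q_enc = ρ·(4π/3)(b³ − a³) = (2.82×10^-4)·(4π/3)·((0.426)³ − (0.184)³) = 8.396e-5 C.
By Gauss's law, ∮E·dA = E·4πr² = Q_enc/ε₀.
E = |Q_enc|/(4πε₀r²) = (8.396×10^-5)/(4π·8.85×10^-12·(0.561)²) = 2.40×10^6 N/C.

2.40e6 V/m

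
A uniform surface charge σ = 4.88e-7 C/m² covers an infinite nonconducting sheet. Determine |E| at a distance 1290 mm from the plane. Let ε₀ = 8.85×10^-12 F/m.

By planar symmetry E is perpendicular to the sheet and uniform; use a Gaussian pillbox with flat faces of area A on each side of the sheet.
Flux Φ = 2EA and Q_enc = σA, so 2EA = σA/ε₀ ⇒ E = |σ|/(2ε₀), independent of distance.
E = |σ|/(2ε₀) = (4.88×10^-7)/(2·8.85×10^-12) = 2.76e4 N/C.

|E| ≈ 2.76e4 N/C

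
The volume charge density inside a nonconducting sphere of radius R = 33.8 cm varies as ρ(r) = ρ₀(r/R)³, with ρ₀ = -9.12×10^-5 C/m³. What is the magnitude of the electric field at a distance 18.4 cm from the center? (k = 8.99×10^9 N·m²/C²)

Use a concentric Gaussian sphere at r = 18.4 cm (r < R).
Q_enc = ∫₀^r ρ(r')·4πr'² dr' = (4πρ₀/R³) ∫₀^r r'^5 dr' = 4πρ₀ r^6/(6·R³) = -1.92×10^-7 C.
Gauss's law: E·4πr² = Q_enc/ε₀.
E = k|Q_enc|/r² = (8.99×10^9)(1.92e-7)/(0.184)² = 5.10×10^4 N/C.

E ≈ 5.10×10^4 N/C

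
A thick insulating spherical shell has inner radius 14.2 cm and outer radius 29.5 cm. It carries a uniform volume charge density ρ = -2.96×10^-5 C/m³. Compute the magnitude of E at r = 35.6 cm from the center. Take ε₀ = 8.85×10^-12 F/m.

Use a concentric Gaussian sphere at r = 35.6 cm (r > 29.5 cm, enclosing the whole shell).
Q_enc = ρ·(4π/3)(b³ − a³) = (-2.96×10^-5)·(4π/3)·((0.295)³ − (0.142)³) = -2.828×10^-6 C.
Applying ∮E·dA = Q_enc/ε₀ with Φ = E(4πr²):
E = |Q_enc|/(4πε₀r²) = (2.828×10^-6)/(4π·8.85×10^-12·(0.356)²) = 2.01×10^5 N/C.

E = 2.01×10^5 V/m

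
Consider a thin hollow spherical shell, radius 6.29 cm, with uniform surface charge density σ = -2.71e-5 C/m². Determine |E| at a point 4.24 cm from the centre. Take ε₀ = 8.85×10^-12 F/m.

E = 0 (no enclosed charge)

Use a concentric Gaussian sphere at r = 4.24 cm (inside the shell, r < 6.29 cm).
All the charge is outside the Gaussian surface: Q_enc = 0, hence E = 0 everywhere inside the shell.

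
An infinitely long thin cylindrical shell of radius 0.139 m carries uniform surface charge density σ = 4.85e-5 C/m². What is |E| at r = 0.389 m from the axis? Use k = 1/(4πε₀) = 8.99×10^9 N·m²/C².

By cylindrical symmetry E is radial; use a coaxial Gaussian cylinder of radius 0.389 m and length L (r > 0.139 m).
The whole shell is enclosed: λ_enc = σ·2πR = (4.85×10^-5)·2π·(0.139) = 4.236e-5 C/m.
By Gauss's law (flux through the curved wall only), E·2πrL = λ_enc L/ε₀.
E = 2k|λ_enc|/r = 2(8.99×10^9)(4.236×10^-5)/(0.389) = 1.96×10^6 N/C.

E = 1.96e6 N/C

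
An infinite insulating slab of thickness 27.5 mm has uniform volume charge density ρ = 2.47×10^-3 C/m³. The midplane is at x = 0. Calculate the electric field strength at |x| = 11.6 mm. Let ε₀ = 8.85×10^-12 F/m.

By symmetry E is perpendicular to the slab. A Gaussian pillbox from −11.6 mm to +11.6 mm (face area A) lies entirely within the slab.
Q_enc = ρ·(2x)·A and flux = 2EA, so 2EA = 2ρxA/ε₀ ⇒ E = |ρ|x/ε₀.
E = (2.47×10^-3)(0.0116)/(8.85×10^-12) = 3.24×10^6 N/C.

3.24e6 N/C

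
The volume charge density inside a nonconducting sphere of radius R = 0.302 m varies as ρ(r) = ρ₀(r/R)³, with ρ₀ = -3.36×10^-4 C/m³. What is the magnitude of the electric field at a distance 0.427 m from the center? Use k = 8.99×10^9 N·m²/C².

By spherical symmetry E is radial; choose a Gaussian sphere of radius r = 0.427 m (r > R, all charge enclosed).
Q_enc = 4π ∫₀^R ρ₀(r'/R)^3 r'² dr' = 4πρ₀R³/6 = -1.938×10^-5 C.
By Gauss's law, ∮E·dA = E·4πr² = Q_enc/ε₀.
E = k|Q_enc|/r² = (8.99×10^9)(1.938×10^-5)/(0.427)² = 9.56×10^5 N/C.

E = 9.56×10^5 N/C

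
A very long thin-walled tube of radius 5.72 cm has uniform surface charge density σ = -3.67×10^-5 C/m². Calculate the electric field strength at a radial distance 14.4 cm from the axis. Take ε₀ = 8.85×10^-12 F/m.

Coaxial Gaussian cylinder, radius r = 14.4 cm, length L (r > 5.72 cm).
The whole shell is enclosed: λ_enc = σ·2πR = (-3.67×10^-5)·2π·(0.0572) = -1.319e-5 C/m.
By Gauss's law (flux through the curved wall only), E·2πrL = λ_enc L/ε₀.
E = |λ_enc|/(2πε₀r) = (1.319e-5)/(2π·8.85×10^-12·0.144) = 1.65×10^6 N/C.

|E| ≈ 1.65×10^6 N/C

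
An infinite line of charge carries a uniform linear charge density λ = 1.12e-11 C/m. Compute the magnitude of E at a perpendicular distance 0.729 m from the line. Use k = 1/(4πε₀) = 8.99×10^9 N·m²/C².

By cylindrical symmetry E is radial; use a coaxial Gaussian cylinder of radius 0.729 m and length L.
Q_enc = λL, so λ_enc = 1.12×10^-11 C/m.
Since E is radial and uniform over the curved surface, Φ = E·2πrL = Q_enc/ε₀ = λ_enc L/ε₀.
E = 2k|λ_enc|/r = 2(8.99×10^9)(1.12×10^-11)/(0.729) = 0.276 N/C.

0.276 V/m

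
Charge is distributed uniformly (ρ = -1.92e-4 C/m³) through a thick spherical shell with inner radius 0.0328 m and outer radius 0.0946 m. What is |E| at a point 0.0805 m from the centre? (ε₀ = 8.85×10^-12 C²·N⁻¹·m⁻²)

E ≈ 5.43×10^5 N/C

By spherical symmetry E is radial; choose a Gaussian sphere of radius r = 0.0805 m (within the shell material, 0.0328 m < r < 0.0946 m).
Enclosed charge is the volume from a to r: Q_enc = (4π/3)ρ(r³ − a³) = -3.912×10^-7 C.
Since E is radial and uniform over the Gaussian sphere, Φ = E·4πr² = Q_enc/ε₀.
E = |Q_enc|/(4πε₀r²) = (3.912×10^-7)/(4π·8.85×10^-12·(0.0805)²) = 5.43e5 N/C.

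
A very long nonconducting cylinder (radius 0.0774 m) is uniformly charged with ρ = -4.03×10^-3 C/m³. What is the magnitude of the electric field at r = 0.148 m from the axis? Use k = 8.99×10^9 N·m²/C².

|E| = 9.21×10^6 N/C

Coaxial Gaussian cylinder, radius r = 0.148 m, length L (r > 0.0774 m, full cross-section enclosed).
λ_enc = ρ·πR² = (-4.03×10^-3)π(0.0774)² = -7.585e-5 C/m.
Applying ∮E·dA = Q_enc/ε₀ with the end caps contributing no flux:
E = 2k|λ_enc|/r = 2(8.99×10^9)(7.585×10^-5)/(0.148) = 9.21×10^6 N/C.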